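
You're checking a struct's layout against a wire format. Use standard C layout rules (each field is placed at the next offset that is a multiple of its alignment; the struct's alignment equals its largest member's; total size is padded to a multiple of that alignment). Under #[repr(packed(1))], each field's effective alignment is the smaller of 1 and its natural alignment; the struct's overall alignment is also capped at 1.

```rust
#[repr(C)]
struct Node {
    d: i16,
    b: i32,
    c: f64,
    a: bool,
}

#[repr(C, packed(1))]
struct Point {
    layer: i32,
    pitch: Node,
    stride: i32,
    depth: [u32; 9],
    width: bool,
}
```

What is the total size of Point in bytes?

Node: 0..2  d  (2B, 2-aligned); 2..4  -- padding (2B); 4..8  b  (4B, 4-aligned); 8..16  c  (8B, 8-aligned); 16..17  a  (1B, 1-aligned); 17..24  -- tail padding (7B); sizeof = 24, alignof = 8
0..4  layer  (4B, 1-aligned)
4..28  pitch  (24B, 1-aligned)
28..32  stride  (4B, 1-aligned)
32..68  depth  (36B, 1-aligned)
68..69  width  (1B, 1-aligned)
sizeof = 69, alignof = 1

69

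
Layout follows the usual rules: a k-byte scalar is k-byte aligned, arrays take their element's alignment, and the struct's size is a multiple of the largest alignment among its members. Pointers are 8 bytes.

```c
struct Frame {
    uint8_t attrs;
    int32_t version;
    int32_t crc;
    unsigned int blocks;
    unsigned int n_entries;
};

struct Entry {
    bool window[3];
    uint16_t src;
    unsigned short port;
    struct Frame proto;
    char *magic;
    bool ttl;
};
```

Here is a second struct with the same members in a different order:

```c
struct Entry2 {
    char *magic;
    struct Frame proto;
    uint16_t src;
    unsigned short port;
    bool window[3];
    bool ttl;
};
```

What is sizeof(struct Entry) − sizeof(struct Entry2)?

8

Frame: attrs at 0 (size 1, align 1) → ends 1; pad 3 to align 4 for version; version at 4 (size 4, align 4) → ends 8; crc at 8 (size 4, align 4) → ends 12; blocks at 12 (size 4, align 4) → ends 16; n_entries at 16 (size 4, align 4) → ends 20; total 20 bytes, alignment 4
window at 0 (size 3, align 1) → ends 3
pad 1 to align 2 for src
src at 4 (size 2, align 2) → ends 6
port at 6 (size 2, align 2) → ends 8
proto at 8 (size 20, align 4) → ends 28
pad 4 to align 8 for magic
magic at 32 (size 8, align 8) → ends 40
ttl at 40 (size 1, align 1) → ends 41
tail pad 7 to reach multiple of 8
total 48 bytes, alignment 8
— Entry2 —
magic at 0 (size 8, align 8) → ends 8
proto at 8 (size 20, align 4) → ends 28
src at 28 (size 2, align 2) → ends 30
port at 30 (size 2, align 2) → ends 32
window at 32 (size 3, align 1) → ends 35
ttl at 35 (size 1, align 1) → ends 36
tail pad 4 to reach multiple of 8
total 40 bytes, alignment 8
48 − 40 = 8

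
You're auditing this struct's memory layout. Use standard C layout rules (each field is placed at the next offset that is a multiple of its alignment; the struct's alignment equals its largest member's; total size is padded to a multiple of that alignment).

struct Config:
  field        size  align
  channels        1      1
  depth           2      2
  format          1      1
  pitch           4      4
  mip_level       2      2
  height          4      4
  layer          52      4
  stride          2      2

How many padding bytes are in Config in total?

channels at 0 (size 1, align 1) → ends 1
pad 1 to align 2 for depth
depth at 2 (size 2, align 2) → ends 4
format at 4 (size 1, align 1) → ends 5
pad 3 to align 4 for pitch
pitch at 8 (size 4, align 4) → ends 12
mip_level at 12 (size 2, align 2) → ends 14
pad 2 to align 4 for height
height at 16 (size 4, align 4) → ends 20
layer at 20 (size 52, align 4) → ends 72
stride at 72 (size 2, align 2) → ends 74
tail pad 2 to reach multiple of 4
total 76 bytes, alignment 4
data bytes 68, size 76 → padding 8

8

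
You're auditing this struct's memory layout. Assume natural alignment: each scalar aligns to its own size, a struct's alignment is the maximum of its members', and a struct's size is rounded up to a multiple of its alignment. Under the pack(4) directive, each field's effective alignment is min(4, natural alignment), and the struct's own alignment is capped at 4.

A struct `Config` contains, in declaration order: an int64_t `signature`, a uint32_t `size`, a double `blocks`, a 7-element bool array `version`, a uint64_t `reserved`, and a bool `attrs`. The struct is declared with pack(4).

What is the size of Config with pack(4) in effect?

40

@0: signature [8B, align 4] → 8
@8: size [4B, align 4] → 12
@12: blocks [8B, align 4] → 20
@20: version [7B, align 1] → 27
+1 pad (align 4)
@28: reserved [8B, align 4] → 36
@36: attrs [1B, align 1] → 37
+3 tail pad (align 4)
size 40, align 4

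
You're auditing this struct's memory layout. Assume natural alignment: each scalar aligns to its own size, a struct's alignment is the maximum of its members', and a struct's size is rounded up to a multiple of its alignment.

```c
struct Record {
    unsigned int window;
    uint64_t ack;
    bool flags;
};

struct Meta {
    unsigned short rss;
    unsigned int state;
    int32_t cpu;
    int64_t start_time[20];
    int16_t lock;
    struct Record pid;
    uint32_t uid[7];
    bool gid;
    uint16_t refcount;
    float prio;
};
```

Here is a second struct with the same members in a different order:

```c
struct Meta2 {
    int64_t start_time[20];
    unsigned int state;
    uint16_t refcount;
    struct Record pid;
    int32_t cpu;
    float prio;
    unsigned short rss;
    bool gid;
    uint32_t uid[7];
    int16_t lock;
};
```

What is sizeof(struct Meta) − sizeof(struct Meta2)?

8

Record: 0..4  window  (4B, 4-aligned); 4..8  -- padding (4B); 8..16  ack  (8B, 8-aligned); 16..17  flags  (1B, 1-aligned); 17..24  -- tail padding (7B); sizeof = 24, alignof = 8
0..2  rss  (2B, 2-aligned)
2..4  -- padding (2B)
4..8  state  (4B, 4-aligned)
8..12  cpu  (4B, 4-aligned)
12..16  -- padding (4B)
16..176  start_time  (160B, 8-aligned)
176..178  lock  (2B, 2-aligned)
178..184  -- padding (6B)
184..208  pid  (24B, 8-aligned)
208..236  uid  (28B, 4-aligned)
236..237  gid  (1B, 1-aligned)
237..238  -- padding (1B)
238..240  refcount  (2B, 2-aligned)
240..244  prio  (4B, 4-aligned)
244..248  -- tail padding (4B)
sizeof = 248, alignof = 8
— Meta2 —
0..160  start_time  (160B, 8-aligned)
160..164  state  (4B, 4-aligned)
164..166  refcount  (2B, 2-aligned)
166..168  -- padding (2B)
168..192  pid  (24B, 8-aligned)
192..196  cpu  (4B, 4-aligned)
196..200  prio  (4B, 4-aligned)
200..202  rss  (2B, 2-aligned)
202..203  gid  (1B, 1-aligned)
203..204  -- padding (1B)
204..232  uid  (28B, 4-aligned)
232..234  lock  (2B, 2-aligned)
234..240  -- tail padding (6B)
sizeof = 240, alignof = 8
248 − 240 = 8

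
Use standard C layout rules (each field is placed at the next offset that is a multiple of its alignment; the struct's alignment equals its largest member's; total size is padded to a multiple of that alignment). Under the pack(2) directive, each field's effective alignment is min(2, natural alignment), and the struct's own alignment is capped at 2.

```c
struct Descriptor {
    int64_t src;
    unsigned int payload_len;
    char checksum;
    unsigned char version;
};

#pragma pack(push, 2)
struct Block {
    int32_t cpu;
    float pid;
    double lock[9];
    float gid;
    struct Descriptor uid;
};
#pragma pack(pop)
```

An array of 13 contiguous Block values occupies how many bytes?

Descriptor: 0..8  src  (8B, 8-aligned); 8..12  payload_len  (4B, 4-aligned); 12..13  checksum  (1B, 1-aligned); 13..14  version  (1B, 1-aligned); 14..16  -- tail padding (2B); sizeof = 16, alignof = 8
0..4  cpu  (4B, 2-aligned)
4..8  pid  (4B, 2-aligned)
8..80  lock  (72B, 2-aligned)
80..84  gid  (4B, 2-aligned)
84..100  uid  (16B, 2-aligned)
sizeof = 100, alignof = 2
array of 13: 13 × 100 = 1300

1300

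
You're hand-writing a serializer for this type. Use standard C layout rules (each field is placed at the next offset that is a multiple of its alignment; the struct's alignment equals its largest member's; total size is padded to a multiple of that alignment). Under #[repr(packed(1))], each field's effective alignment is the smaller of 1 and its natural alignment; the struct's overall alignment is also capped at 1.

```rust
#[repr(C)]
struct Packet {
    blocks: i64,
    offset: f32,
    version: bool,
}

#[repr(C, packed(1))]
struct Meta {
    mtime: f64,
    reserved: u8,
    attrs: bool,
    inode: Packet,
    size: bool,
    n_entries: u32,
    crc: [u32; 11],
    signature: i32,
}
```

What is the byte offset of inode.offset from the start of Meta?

Packet: blocks at 0 (size 8, align 8) → ends 8; offset at 8 (size 4, align 4) → ends 12; version at 12 (size 1, align 1) → ends 13; tail pad 3 to reach multiple of 8; total 16 bytes, alignment 8
mtime at 0 (size 8, align 1) → ends 8
reserved at 8 (size 1, align 1) → ends 9
attrs at 9 (size 1, align 1) → ends 10
inode at 10 (size 16, align 1) → ends 26
within Packet: offset at 8
10 + 8 = 18

18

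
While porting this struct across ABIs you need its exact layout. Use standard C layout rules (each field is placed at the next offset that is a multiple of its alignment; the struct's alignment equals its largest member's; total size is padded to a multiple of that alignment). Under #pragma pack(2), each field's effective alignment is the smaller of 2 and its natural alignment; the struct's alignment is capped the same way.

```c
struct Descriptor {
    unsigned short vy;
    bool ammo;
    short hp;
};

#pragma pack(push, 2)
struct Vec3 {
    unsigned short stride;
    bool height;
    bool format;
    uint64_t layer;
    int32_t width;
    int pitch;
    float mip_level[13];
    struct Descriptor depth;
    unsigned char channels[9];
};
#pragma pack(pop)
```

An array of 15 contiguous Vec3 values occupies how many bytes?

Descriptor: @0: vy [2B, align 2] → 2; @2: ammo [1B, align 1] → 3; +1 pad (align 2); @4: hp [2B, align 2] → 6; size 6, align 2
@0: stride [2B, align 2] → 2
@2: height [1B, align 1] → 3
@3: format [1B, align 1] → 4
@4: layer [8B, align 2] → 12
@12: width [4B, align 2] → 16
@16: pitch [4B, align 2] → 20
@20: mip_level [52B, align 2] → 72
@72: depth [6B, align 2] → 78
@78: channels [9B, align 1] → 87
+1 tail pad (align 2)
size 88, align 2
array of 15: 15 × 88 = 1320

1320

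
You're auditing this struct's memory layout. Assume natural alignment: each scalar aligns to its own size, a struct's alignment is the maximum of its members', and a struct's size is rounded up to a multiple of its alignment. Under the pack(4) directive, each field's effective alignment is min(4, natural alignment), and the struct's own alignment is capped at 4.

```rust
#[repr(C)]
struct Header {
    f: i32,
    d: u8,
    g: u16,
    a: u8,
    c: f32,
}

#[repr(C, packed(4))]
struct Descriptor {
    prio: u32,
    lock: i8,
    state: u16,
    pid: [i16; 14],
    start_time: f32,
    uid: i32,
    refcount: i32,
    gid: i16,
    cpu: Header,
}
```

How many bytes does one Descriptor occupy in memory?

68 bytes

Header: @0: f [4B, align 4] → 4; @4: d [1B, align 1] → 5; +1 pad (align 2); @6: g [2B, align 2] → 8; @8: a [1B, align 1] → 9; +3 pad (align 4); @12: c [4B, align 4] → 16; size 16, align 4
@0: prio [4B, align 4] → 4
@4: lock [1B, align 1] → 5
+1 pad (align 2)
@6: state [2B, align 2] → 8
@8: pid [28B, align 2] → 36
@36: start_time [4B, align 4] → 40
@40: uid [4B, align 4] → 44
@44: refcount [4B, align 4] → 48
@48: gid [2B, align 2] → 50
+2 pad (align 4)
@52: cpu [16B, align 4] → 68
size 68, align 4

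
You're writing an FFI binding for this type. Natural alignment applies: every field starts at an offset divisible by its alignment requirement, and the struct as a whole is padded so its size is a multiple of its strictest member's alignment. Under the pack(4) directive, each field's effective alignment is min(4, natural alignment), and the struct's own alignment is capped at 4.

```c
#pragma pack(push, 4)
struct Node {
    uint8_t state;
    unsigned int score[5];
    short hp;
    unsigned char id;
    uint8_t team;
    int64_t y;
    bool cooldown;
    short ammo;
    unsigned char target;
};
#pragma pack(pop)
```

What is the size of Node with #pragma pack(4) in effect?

0..1  state  (1B, 1-aligned)
1..4  -- padding (3B)
4..24  score  (20B, 4-aligned)
24..26  hp  (2B, 2-aligned)
26..27  id  (1B, 1-aligned)
27..28  team  (1B, 1-aligned)
28..36  y  (8B, 4-aligned)
36..37  cooldown  (1B, 1-aligned)
37..38  -- padding (1B)
38..40  ammo  (2B, 2-aligned)
40..41  target  (1B, 1-aligned)
41..44  -- tail padding (3B)
sizeof = 44, alignof = 4

44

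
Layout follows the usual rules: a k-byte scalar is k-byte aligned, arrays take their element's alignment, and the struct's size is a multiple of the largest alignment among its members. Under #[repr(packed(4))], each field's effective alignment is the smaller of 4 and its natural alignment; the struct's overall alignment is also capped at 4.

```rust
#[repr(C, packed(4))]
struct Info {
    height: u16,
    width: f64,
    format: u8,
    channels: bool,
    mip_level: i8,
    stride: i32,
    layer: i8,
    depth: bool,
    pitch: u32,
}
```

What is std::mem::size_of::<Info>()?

28

@0: height [2B, align 2] → 2
+2 pad (align 4)
@4: width [8B, align 4] → 12
@12: format [1B, align 1] → 13
@13: channels [1B, align 1] → 14
@14: mip_level [1B, align 1] → 15
+1 pad (align 4)
@16: stride [4B, align 4] → 20
@20: layer [1B, align 1] → 21
@21: depth [1B, align 1] → 22
+2 pad (align 4)
@24: pitch [4B, align 4] → 28
size 28, align 4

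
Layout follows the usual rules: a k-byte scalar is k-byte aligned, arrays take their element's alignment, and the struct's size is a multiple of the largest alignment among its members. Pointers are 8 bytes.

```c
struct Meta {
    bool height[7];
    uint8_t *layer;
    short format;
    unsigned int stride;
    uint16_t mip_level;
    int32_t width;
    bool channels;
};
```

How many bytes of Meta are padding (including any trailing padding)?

12

@0: height [7B, align 1] → 7
+1 pad (align 8)
@8: layer [8B, align 8] → 16
@16: format [2B, align 2] → 18
+2 pad (align 4)
@20: stride [4B, align 4] → 24
@24: mip_level [2B, align 2] → 26
+2 pad (align 4)
@28: width [4B, align 4] → 32
@32: channels [1B, align 1] → 33
+7 tail pad (align 8)
size 40, align 8
data bytes 28, size 40 → padding 12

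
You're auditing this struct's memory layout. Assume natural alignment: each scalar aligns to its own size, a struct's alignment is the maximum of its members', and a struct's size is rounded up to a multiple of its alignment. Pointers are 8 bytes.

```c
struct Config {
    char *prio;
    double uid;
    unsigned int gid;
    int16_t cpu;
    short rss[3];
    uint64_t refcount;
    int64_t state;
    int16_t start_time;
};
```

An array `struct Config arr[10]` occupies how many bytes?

560

prio at 0 (size 8, align 8) → ends 8
uid at 8 (size 8, align 8) → ends 16
gid at 16 (size 4, align 4) → ends 20
cpu at 20 (size 2, align 2) → ends 22
rss at 22 (size 6, align 2) → ends 28
pad 4 to align 8 for refcount
refcount at 32 (size 8, align 8) → ends 40
state at 40 (size 8, align 8) → ends 48
start_time at 48 (size 2, align 2) → ends 50
tail pad 6 to reach multiple of 8
total 56 bytes, alignment 8
array of 10: 10 × 56 = 560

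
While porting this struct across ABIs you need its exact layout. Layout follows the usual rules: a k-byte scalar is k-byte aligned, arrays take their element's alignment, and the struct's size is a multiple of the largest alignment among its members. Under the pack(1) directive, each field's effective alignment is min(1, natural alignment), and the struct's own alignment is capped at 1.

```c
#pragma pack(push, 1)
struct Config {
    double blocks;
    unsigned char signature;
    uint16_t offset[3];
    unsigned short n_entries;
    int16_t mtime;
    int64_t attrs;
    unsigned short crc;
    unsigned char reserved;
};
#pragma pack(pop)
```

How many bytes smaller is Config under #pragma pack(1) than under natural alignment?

10

natural layout:
  @0: blocks [8B, align 8] → 8
  @8: signature [1B, align 1] → 9
  +1 pad (align 2)
  @10: offset [6B, align 2] → 16
  @16: n_entries [2B, align 2] → 18
  @18: mtime [2B, align 2] → 20
  +4 pad (align 8)
  @24: attrs [8B, align 8] → 32
  @32: crc [2B, align 2] → 34
  @34: reserved [1B, align 1] → 35
  +5 tail pad (align 8)
  size 40, align 8
packed(1) layout:
  @0: blocks [8B, align 1] → 8
  @8: signature [1B, align 1] → 9
  @9: offset [6B, align 1] → 15
  @15: n_entries [2B, align 1] → 17
  @17: mtime [2B, align 1] → 19
  @19: attrs [8B, align 1] → 27
  @27: crc [2B, align 1] → 29
  @29: reserved [1B, align 1] → 30
  size 30, align 1
40 − 30 = 10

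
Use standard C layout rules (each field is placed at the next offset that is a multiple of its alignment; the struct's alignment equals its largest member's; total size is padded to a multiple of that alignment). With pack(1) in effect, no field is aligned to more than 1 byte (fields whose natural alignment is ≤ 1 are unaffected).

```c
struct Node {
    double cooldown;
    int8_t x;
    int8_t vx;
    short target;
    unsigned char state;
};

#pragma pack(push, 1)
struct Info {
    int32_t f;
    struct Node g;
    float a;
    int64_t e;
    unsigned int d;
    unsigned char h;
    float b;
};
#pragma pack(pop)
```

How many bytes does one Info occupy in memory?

Node: cooldown at 0 (size 8, align 8) → ends 8; x at 8 (size 1, align 1) → ends 9; vx at 9 (size 1, align 1) → ends 10; target at 10 (size 2, align 2) → ends 12; state at 12 (size 1, align 1) → ends 13; tail pad 3 to reach multiple of 8; total 16 bytes, alignment 8
f at 0 (size 4, align 1) → ends 4
g at 4 (size 16, align 1) → ends 20
a at 20 (size 4, align 1) → ends 24
e at 24 (size 8, align 1) → ends 32
d at 32 (size 4, align 1) → ends 36
h at 36 (size 1, align 1) → ends 37
b at 37 (size 4, align 1) → ends 41
total 41 bytes, alignment 1

41 bytes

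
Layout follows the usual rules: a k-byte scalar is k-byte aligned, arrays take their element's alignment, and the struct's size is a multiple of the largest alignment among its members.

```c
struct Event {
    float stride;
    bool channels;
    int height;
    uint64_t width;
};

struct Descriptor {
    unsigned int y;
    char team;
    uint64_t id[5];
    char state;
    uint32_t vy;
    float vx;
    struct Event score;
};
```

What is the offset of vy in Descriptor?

Event: 0..4  stride  (4B, 4-aligned); 4..5  channels  (1B, 1-aligned); 5..8  -- padding (3B); 8..12  height  (4B, 4-aligned); 12..16  -- padding (4B); 16..24  width  (8B, 8-aligned); sizeof = 24, alignof = 8
0..4  y  (4B, 4-aligned)
4..5  team  (1B, 1-aligned)
5..8  -- padding (3B)
8..48  id  (40B, 8-aligned)
48..49  state  (1B, 1-aligned)
49..52  -- padding (3B)
52..56  vy  (4B, 4-aligned)

52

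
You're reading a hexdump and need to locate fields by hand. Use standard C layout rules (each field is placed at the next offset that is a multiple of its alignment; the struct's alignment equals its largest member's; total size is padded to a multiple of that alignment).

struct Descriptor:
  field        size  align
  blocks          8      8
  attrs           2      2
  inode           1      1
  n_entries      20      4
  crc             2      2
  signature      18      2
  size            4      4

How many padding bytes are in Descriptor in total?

1

@0: blocks [8B, align 8] → 8
@8: attrs [2B, align 2] → 10
@10: inode [1B, align 1] → 11
+1 pad (align 4)
@12: n_entries [20B, align 4] → 32
@32: crc [2B, align 2] → 34
@34: signature [18B, align 2] → 52
@52: size [4B, align 4] → 56
size 56, align 8
data bytes 55, size 56 → padding 1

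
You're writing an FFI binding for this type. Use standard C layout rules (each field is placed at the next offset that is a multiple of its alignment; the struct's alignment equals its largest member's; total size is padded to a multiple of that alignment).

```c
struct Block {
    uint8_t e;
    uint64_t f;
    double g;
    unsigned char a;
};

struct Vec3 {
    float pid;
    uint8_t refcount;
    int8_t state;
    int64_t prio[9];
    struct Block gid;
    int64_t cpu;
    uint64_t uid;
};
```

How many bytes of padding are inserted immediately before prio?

Block: @0: e [1B, align 1] → 1; +7 pad (align 8); @8: f [8B, align 8] → 16; @16: g [8B, align 8] → 24; @24: a [1B, align 1] → 25; +7 tail pad (align 8); size 32, align 8
@0: pid [4B, align 4] → 4
@4: refcount [1B, align 1] → 5
@5: state [1B, align 1] → 6
+2 pad (align 8)
@8: prio [72B, align 8] → 80

2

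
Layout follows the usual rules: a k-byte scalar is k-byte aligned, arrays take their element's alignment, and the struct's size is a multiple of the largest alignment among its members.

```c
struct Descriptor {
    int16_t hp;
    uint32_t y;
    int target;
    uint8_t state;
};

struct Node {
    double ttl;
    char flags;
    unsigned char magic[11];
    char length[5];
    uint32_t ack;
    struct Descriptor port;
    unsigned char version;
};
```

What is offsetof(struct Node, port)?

Descriptor: hp at 0 (size 2, align 2) → ends 2; pad 2 to align 4 for y; y at 4 (size 4, align 4) → ends 8; target at 8 (size 4, align 4) → ends 12; state at 12 (size 1, align 1) → ends 13; tail pad 3 to reach multiple of 4; total 16 bytes, alignment 4
ttl at 0 (size 8, align 8) → ends 8
flags at 8 (size 1, align 1) → ends 9
magic at 9 (size 11, align 1) → ends 20
length at 20 (size 5, align 1) → ends 25
pad 3 to align 4 for ack
ack at 28 (size 4, align 4) → ends 32
port at 32 (size 16, align 4) → ends 48

32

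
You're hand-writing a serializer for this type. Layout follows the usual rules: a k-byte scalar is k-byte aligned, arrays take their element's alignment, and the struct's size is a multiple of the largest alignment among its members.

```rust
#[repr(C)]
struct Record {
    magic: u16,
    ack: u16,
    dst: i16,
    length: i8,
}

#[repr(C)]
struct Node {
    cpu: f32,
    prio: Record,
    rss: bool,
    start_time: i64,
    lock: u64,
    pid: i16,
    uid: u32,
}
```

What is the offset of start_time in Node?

16

Record: 0..2  magic  (2B, 2-aligned); 2..4  ack  (2B, 2-aligned); 4..6  dst  (2B, 2-aligned); 6..7  length  (1B, 1-aligned); 7..8  -- tail padding (1B); sizeof = 8, alignof = 2
0..4  cpu  (4B, 4-aligned)
4..12  prio  (8B, 2-aligned)
12..13  rss  (1B, 1-aligned)
13..16  -- padding (3B)
16..24  start_time  (8B, 8-aligned)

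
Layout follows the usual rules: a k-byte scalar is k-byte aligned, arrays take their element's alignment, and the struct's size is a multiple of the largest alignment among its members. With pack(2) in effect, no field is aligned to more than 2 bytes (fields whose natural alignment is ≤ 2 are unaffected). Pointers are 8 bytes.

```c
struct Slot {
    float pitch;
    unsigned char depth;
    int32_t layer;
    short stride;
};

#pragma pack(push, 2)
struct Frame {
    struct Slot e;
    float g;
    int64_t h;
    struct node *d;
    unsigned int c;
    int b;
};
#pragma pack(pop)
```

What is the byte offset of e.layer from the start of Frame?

Slot: pitch at 0 (size 4, align 4) → ends 4; depth at 4 (size 1, align 1) → ends 5; pad 3 to align 4 for layer; layer at 8 (size 4, align 4) → ends 12; stride at 12 (size 2, align 2) → ends 14; tail pad 2 to reach multiple of 4; total 16 bytes, alignment 4
e at 0 (size 16, align 2) → ends 16
within Slot: layer at 8
0 + 8 = 8

8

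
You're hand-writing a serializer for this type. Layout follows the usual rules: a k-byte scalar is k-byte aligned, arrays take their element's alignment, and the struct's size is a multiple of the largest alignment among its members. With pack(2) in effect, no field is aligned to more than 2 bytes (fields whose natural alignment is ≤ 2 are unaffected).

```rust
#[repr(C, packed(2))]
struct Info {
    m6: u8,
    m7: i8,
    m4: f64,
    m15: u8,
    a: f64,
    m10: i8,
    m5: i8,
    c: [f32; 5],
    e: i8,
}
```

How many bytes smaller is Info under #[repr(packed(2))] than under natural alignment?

natural layout:
  @0: m6 [1B, align 1] → 1
  @1: m7 [1B, align 1] → 2
  +6 pad (align 8)
  @8: m4 [8B, align 8] → 16
  @16: m15 [1B, align 1] → 17
  +7 pad (align 8)
  @24: a [8B, align 8] → 32
  @32: m10 [1B, align 1] → 33
  @33: m5 [1B, align 1] → 34
  +2 pad (align 4)
  @36: c [20B, align 4] → 56
  @56: e [1B, align 1] → 57
  +7 tail pad (align 8)
  size 64, align 8
packed(2) layout:
  @0: m6 [1B, align 1] → 1
  @1: m7 [1B, align 1] → 2
  @2: m4 [8B, align 2] → 10
  @10: m15 [1B, align 1] → 11
  +1 pad (align 2)
  @12: a [8B, align 2] → 20
  @20: m10 [1B, align 1] → 21
  @21: m5 [1B, align 1] → 22
  @22: c [20B, align 2] → 42
  @42: e [1B, align 1] → 43
  +1 tail pad (align 2)
  size 44, align 2
64 − 44 = 20

20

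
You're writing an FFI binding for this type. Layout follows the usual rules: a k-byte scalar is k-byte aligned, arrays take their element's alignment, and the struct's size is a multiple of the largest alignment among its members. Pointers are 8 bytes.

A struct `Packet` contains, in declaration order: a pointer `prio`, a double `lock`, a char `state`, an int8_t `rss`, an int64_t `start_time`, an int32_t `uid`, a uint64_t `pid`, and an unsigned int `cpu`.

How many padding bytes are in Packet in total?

14

0..8  prio  (8B, 8-aligned)
8..16  lock  (8B, 8-aligned)
16..17  state  (1B, 1-aligned)
17..18  rss  (1B, 1-aligned)
18..24  -- padding (6B)
24..32  start_time  (8B, 8-aligned)
32..36  uid  (4B, 4-aligned)
36..40  -- padding (4B)
40..48  pid  (8B, 8-aligned)
48..52  cpu  (4B, 4-aligned)
52..56  -- tail padding (4B)
sizeof = 56, alignof = 8
data bytes 42, size 56 → padding 14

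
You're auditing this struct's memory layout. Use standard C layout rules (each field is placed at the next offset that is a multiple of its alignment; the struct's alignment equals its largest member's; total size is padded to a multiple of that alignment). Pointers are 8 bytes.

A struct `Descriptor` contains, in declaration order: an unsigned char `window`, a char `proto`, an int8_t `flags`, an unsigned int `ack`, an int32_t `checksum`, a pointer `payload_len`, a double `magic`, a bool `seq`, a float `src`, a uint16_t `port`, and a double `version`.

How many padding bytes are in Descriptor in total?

@0: window [1B, align 1] → 1
@1: proto [1B, align 1] → 2
@2: flags [1B, align 1] → 3
+1 pad (align 4)
@4: ack [4B, align 4] → 8
@8: checksum [4B, align 4] → 12
+4 pad (align 8)
@16: payload_len [8B, align 8] → 24
@24: magic [8B, align 8] → 32
@32: seq [1B, align 1] → 33
+3 pad (align 4)
@36: src [4B, align 4] → 40
@40: port [2B, align 2] → 42
+6 pad (align 8)
@48: version [8B, align 8] → 56
size 56, align 8
data bytes 42, size 56 → padding 14

14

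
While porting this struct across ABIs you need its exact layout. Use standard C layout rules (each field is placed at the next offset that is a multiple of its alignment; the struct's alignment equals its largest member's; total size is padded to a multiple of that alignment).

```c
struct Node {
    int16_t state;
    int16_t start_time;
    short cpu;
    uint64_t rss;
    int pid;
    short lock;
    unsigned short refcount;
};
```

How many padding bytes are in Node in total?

state at 0 (size 2, align 2) → ends 2
start_time at 2 (size 2, align 2) → ends 4
cpu at 4 (size 2, align 2) → ends 6
pad 2 to align 8 for rss
rss at 8 (size 8, align 8) → ends 16
pid at 16 (size 4, align 4) → ends 20
lock at 20 (size 2, align 2) → ends 22
refcount at 22 (size 2, align 2) → ends 24
total 24 bytes, alignment 8
data bytes 22, size 24 → padding 2

2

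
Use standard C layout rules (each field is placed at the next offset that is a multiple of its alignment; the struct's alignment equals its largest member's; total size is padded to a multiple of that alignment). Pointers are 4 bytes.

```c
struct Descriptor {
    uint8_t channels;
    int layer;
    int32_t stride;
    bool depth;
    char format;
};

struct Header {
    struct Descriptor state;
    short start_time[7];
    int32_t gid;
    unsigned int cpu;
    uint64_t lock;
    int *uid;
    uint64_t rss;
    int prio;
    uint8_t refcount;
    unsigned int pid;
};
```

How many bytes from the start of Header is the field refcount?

Descriptor: @0: channels [1B, align 1] → 1; +3 pad (align 4); @4: layer [4B, align 4] → 8; @8: stride [4B, align 4] → 12; @12: depth [1B, align 1] → 13; @13: format [1B, align 1] → 14; +2 tail pad (align 4); size 16, align 4
@0: state [16B, align 4] → 16
@16: start_time [14B, align 2] → 30
+2 pad (align 4)
@32: gid [4B, align 4] → 36
@36: cpu [4B, align 4] → 40
@40: lock [8B, align 8] → 48
@48: uid [4B, align 4] → 52
+4 pad (align 8)
@56: rss [8B, align 8] → 64
@64: prio [4B, align 4] → 68
@68: refcount [1B, align 1] → 69

68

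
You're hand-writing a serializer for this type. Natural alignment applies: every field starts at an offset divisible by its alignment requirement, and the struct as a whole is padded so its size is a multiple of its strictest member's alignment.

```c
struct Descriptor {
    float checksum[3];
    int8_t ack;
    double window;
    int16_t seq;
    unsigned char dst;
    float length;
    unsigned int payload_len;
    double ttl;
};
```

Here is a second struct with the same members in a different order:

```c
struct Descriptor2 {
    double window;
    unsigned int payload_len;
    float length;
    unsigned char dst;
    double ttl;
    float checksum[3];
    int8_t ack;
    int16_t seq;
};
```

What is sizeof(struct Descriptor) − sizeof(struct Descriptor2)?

checksum at 0 (size 12, align 4) → ends 12
ack at 12 (size 1, align 1) → ends 13
pad 3 to align 8 for window
window at 16 (size 8, align 8) → ends 24
seq at 24 (size 2, align 2) → ends 26
dst at 26 (size 1, align 1) → ends 27
pad 1 to align 4 for length
length at 28 (size 4, align 4) → ends 32
payload_len at 32 (size 4, align 4) → ends 36
pad 4 to align 8 for ttl
ttl at 40 (size 8, align 8) → ends 48
total 48 bytes, alignment 8
— Descriptor2 —
window at 0 (size 8, align 8) → ends 8
payload_len at 8 (size 4, align 4) → ends 12
length at 12 (size 4, align 4) → ends 16
dst at 16 (size 1, align 1) → ends 17
pad 7 to align 8 for ttl
ttl at 24 (size 8, align 8) → ends 32
checksum at 32 (size 12, align 4) → ends 44
ack at 44 (size 1, align 1) → ends 45
pad 1 to align 2 for seq
seq at 46 (size 2, align 2) → ends 48
total 48 bytes, alignment 8
48 − 48 = 0

0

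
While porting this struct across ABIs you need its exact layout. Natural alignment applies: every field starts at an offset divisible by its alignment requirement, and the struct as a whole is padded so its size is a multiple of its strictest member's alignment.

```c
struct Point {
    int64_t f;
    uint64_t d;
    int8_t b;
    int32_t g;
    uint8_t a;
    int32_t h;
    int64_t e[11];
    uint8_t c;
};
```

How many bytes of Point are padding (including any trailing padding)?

13

f at 0 (size 8, align 8) → ends 8
d at 8 (size 8, align 8) → ends 16
b at 16 (size 1, align 1) → ends 17
pad 3 to align 4 for g
g at 20 (size 4, align 4) → ends 24
a at 24 (size 1, align 1) → ends 25
pad 3 to align 4 for h
h at 28 (size 4, align 4) → ends 32
e at 32 (size 88, align 8) → ends 120
c at 120 (size 1, align 1) → ends 121
tail pad 7 to reach multiple of 8
total 128 bytes, alignment 8
data bytes 115, size 128 → padding 13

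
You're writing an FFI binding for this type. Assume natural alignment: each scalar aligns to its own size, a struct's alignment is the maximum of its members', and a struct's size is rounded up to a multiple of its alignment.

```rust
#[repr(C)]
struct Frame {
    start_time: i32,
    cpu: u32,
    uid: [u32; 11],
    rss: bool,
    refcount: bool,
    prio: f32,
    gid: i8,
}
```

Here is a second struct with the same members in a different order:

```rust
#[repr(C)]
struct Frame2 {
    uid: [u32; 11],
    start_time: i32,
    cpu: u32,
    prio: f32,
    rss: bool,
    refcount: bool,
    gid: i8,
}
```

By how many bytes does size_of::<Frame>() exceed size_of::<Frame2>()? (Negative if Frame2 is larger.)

4

start_time at 0 (size 4, align 4) → ends 4
cpu at 4 (size 4, align 4) → ends 8
uid at 8 (size 44, align 4) → ends 52
rss at 52 (size 1, align 1) → ends 53
refcount at 53 (size 1, align 1) → ends 54
pad 2 to align 4 for prio
prio at 56 (size 4, align 4) → ends 60
gid at 60 (size 1, align 1) → ends 61
tail pad 3 to reach multiple of 4
total 64 bytes, alignment 4
— Frame2 —
uid at 0 (size 44, align 4) → ends 44
start_time at 44 (size 4, align 4) → ends 48
cpu at 48 (size 4, align 4) → ends 52
prio at 52 (size 4, align 4) → ends 56
rss at 56 (size 1, align 1) → ends 57
refcount at 57 (size 1, align 1) → ends 58
gid at 58 (size 1, align 1) → ends 59
tail pad 1 to reach multiple of 4
total 60 bytes, alignment 4
64 − 60 = 4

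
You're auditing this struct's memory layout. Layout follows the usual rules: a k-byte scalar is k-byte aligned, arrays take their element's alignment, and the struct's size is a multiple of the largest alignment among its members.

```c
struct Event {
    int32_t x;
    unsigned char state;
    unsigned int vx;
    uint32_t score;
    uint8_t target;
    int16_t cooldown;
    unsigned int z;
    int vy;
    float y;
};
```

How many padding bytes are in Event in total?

4

0..4  x  (4B, 4-aligned)
4..5  state  (1B, 1-aligned)
5..8  -- padding (3B)
8..12  vx  (4B, 4-aligned)
12..16  score  (4B, 4-aligned)
16..17  target  (1B, 1-aligned)
17..18  -- padding (1B)
18..20  cooldown  (2B, 2-aligned)
20..24  z  (4B, 4-aligned)
24..28  vy  (4B, 4-aligned)
28..32  y  (4B, 4-aligned)
sizeof = 32, alignof = 4
data bytes 28, size 32 → padding 4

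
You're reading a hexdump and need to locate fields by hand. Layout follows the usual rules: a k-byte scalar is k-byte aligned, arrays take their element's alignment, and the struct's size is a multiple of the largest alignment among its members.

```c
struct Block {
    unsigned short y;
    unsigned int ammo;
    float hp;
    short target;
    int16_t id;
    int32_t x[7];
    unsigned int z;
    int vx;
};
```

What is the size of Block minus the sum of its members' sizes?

0..2  y  (2B, 2-aligned)
2..4  -- padding (2B)
4..8  ammo  (4B, 4-aligned)
8..12  hp  (4B, 4-aligned)
12..14  target  (2B, 2-aligned)
14..16  id  (2B, 2-aligned)
16..44  x  (28B, 4-aligned)
44..48  z  (4B, 4-aligned)
48..52  vx  (4B, 4-aligned)
sizeof = 52, alignof = 4
data bytes 50, size 52 → padding 2

2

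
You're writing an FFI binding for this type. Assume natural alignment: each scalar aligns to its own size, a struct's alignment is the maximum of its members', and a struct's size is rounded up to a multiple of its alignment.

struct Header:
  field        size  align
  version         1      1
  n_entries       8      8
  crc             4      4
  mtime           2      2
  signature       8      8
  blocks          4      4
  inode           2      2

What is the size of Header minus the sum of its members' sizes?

version at 0 (size 1, align 1) → ends 1
pad 7 to align 8 for n_entries
n_entries at 8 (size 8, align 8) → ends 16
crc at 16 (size 4, align 4) → ends 20
mtime at 20 (size 2, align 2) → ends 22
pad 2 to align 8 for signature
signature at 24 (size 8, align 8) → ends 32
blocks at 32 (size 4, align 4) → ends 36
inode at 36 (size 2, align 2) → ends 38
tail pad 2 to reach multiple of 8
total 40 bytes, alignment 8
data bytes 29, size 40 → padding 11

11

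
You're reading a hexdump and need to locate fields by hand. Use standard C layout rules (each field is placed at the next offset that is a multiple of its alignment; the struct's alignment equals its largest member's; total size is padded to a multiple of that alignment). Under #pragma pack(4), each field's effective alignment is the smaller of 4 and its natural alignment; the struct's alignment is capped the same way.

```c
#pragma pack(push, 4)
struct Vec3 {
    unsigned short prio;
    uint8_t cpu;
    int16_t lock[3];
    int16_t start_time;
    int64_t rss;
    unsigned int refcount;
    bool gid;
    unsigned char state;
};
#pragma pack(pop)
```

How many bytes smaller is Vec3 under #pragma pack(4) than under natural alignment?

natural layout:
  @0: prio [2B, align 2] → 2
  @2: cpu [1B, align 1] → 3
  +1 pad (align 2)
  @4: lock [6B, align 2] → 10
  @10: start_time [2B, align 2] → 12
  +4 pad (align 8)
  @16: rss [8B, align 8] → 24
  @24: refcount [4B, align 4] → 28
  @28: gid [1B, align 1] → 29
  @29: state [1B, align 1] → 30
  +2 tail pad (align 8)
  size 32, align 8
packed(4) layout:
  @0: prio [2B, align 2] → 2
  @2: cpu [1B, align 1] → 3
  +1 pad (align 2)
  @4: lock [6B, align 2] → 10
  @10: start_time [2B, align 2] → 12
  @12: rss [8B, align 4] → 20
  @20: refcount [4B, align 4] → 24
  @24: gid [1B, align 1] → 25
  @25: state [1B, align 1] → 26
  +2 tail pad (align 4)
  size 28, align 4
32 − 28 = 4

4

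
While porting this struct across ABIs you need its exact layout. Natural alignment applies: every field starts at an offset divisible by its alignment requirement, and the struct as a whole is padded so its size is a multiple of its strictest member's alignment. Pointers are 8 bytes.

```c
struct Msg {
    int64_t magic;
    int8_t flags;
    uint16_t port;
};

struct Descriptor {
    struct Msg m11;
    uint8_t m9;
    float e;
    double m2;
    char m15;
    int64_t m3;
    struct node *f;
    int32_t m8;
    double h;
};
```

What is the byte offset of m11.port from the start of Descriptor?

Msg: 0..8  magic  (8B, 8-aligned); 8..9  flags  (1B, 1-aligned); 9..10  -- padding (1B); 10..12  port  (2B, 2-aligned); 12..16  -- tail padding (4B); sizeof = 16, alignof = 8
0..16  m11  (16B, 8-aligned)
within Msg: port at 10
0 + 10 = 10

10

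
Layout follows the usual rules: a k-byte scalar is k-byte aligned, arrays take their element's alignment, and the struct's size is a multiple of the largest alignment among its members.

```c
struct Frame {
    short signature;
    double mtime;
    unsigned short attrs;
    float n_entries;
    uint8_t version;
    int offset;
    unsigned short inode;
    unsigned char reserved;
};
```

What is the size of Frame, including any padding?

@0: signature [2B, align 2] → 2
+6 pad (align 8)
@8: mtime [8B, align 8] → 16
@16: attrs [2B, align 2] → 18
+2 pad (align 4)
@20: n_entries [4B, align 4] → 24
@24: version [1B, align 1] → 25
+3 pad (align 4)
@28: offset [4B, align 4] → 32
@32: inode [2B, align 2] → 34
@34: reserved [1B, align 1] → 35
+5 tail pad (align 8)
size 40, align 8

40 bytes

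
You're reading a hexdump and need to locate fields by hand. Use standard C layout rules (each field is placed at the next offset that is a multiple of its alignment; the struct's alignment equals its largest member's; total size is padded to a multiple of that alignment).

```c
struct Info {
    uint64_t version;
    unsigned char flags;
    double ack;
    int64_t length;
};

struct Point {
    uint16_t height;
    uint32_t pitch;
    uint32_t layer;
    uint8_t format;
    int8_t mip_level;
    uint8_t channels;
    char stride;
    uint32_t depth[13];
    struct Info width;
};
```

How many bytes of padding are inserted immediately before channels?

Info: version at 0 (size 8, align 8) → ends 8; flags at 8 (size 1, align 1) → ends 9; pad 7 to align 8 for ack; ack at 16 (size 8, align 8) → ends 24; length at 24 (size 8, align 8) → ends 32; total 32 bytes, alignment 8
height at 0 (size 2, align 2) → ends 2
pad 2 to align 4 for pitch
pitch at 4 (size 4, align 4) → ends 8
layer at 8 (size 4, align 4) → ends 12
format at 12 (size 1, align 1) → ends 13
mip_level at 13 (size 1, align 1) → ends 14
channels at 14 (size 1, align 1) → ends 15

0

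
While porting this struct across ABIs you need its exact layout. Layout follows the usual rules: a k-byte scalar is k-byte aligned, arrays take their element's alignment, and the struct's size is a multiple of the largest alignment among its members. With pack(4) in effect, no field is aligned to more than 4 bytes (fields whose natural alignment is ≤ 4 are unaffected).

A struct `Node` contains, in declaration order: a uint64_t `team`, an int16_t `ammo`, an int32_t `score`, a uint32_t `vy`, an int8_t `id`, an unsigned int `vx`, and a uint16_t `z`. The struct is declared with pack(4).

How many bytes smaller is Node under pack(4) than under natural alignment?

0

natural layout:
  0..8  team  (8B, 8-aligned)
  8..10  ammo  (2B, 2-aligned)
  10..12  -- padding (2B)
  12..16  score  (4B, 4-aligned)
  16..20  vy  (4B, 4-aligned)
  20..21  id  (1B, 1-aligned)
  21..24  -- padding (3B)
  24..28  vx  (4B, 4-aligned)
  28..30  z  (2B, 2-aligned)
  30..32  -- tail padding (2B)
  sizeof = 32, alignof = 8
packed(4) layout:
  0..8  team  (8B, 4-aligned)
  8..10  ammo  (2B, 2-aligned)
  10..12  -- padding (2B)
  12..16  score  (4B, 4-aligned)
  16..20  vy  (4B, 4-aligned)
  20..21  id  (1B, 1-aligned)
  21..24  -- padding (3B)
  24..28  vx  (4B, 4-aligned)
  28..30  z  (2B, 2-aligned)
  30..32  -- tail padding (2B)
  sizeof = 32, alignof = 4
32 − 32 = 0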